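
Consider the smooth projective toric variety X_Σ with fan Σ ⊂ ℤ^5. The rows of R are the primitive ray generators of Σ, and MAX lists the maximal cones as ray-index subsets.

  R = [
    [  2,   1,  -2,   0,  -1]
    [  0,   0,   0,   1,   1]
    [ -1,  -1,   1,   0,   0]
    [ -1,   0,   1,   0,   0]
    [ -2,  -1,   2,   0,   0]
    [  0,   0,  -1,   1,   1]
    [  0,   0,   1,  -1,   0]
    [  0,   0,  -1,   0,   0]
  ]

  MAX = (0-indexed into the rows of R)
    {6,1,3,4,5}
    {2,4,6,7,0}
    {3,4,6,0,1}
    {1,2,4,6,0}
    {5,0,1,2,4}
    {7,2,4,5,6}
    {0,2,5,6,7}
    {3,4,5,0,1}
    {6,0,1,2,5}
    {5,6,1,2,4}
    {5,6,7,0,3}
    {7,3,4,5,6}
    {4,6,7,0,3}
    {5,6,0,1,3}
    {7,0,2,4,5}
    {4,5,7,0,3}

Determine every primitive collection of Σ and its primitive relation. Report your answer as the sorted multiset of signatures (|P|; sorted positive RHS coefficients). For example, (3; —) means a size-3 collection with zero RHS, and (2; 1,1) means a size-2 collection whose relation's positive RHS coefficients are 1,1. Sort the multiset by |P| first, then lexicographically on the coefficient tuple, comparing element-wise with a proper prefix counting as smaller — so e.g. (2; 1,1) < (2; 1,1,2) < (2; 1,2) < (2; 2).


Δ(Σ) — 8 vertices, 3 min non-faces:

  {1,7}:  v_{1} + v_{7} = v_{5}  so sig = (2; 1)
  {2,3}:  v_{2} + v_{3} = v_{4}  so sig = (2; 1)
  {0,4,5,6}:  v_{0} + v_{4} + v_{5} + v_{6} = 0  so sig = (4; —)

Signatures (|P|; sorted positive RHS coefficients), sorted:
    (2; 1)
    (2; 1)
    (4; —)


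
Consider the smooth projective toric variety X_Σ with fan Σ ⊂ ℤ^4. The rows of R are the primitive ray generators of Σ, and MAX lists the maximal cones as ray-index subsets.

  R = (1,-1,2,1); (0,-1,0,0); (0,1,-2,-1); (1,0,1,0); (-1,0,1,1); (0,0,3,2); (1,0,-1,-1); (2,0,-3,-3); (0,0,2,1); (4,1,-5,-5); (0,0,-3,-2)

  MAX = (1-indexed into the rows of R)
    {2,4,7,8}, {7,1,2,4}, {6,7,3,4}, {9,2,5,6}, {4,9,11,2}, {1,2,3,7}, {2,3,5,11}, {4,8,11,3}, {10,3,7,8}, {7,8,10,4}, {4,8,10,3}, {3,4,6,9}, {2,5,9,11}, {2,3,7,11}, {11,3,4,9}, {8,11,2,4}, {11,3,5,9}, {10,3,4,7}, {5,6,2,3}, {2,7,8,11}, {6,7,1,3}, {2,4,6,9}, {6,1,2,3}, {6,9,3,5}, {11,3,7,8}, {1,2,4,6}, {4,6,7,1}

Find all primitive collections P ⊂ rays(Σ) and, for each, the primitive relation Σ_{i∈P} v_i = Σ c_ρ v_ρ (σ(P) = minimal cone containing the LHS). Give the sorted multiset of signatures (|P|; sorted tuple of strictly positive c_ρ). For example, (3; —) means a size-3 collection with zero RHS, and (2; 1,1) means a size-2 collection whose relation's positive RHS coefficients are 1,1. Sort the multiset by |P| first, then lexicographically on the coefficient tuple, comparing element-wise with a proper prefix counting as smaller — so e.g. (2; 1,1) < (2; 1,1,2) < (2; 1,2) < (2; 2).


The 24 primitive collections of Σ (r=11, n=4):

  • {5,7}:  v_{5} + v_{7} = 0 — sig = (2; —)
  • {6,11}:  v_{6} + v_{11} = 0 — sig = (2; —)
  • {4,5}:  v_{4} + v_{5} = v_{9} — sig = (2; 1)
  • {7,9}:  v_{7} + v_{9} = v_{4} — sig = (2; 1)
  • {1,5}:  v_{1} + v_{5} = v_{2} + v_{6} — sig = (2; 1,1)
  • {1,11}:  v_{1} + v_{11} = v_{2} + v_{7} — sig = (2; 1,1)
  • {5,8}:  v_{5} + v_{8} = v_{4} + v_{11} — sig = (2; 1,1)
  • {6,8}:  v_{6} + v_{8} = v_{4} + v_{7} — sig = (2; 1,1)
  • {1,9}:  v_{1} + v_{9} = v_{2} + v_{4} + v_{6} — sig = (2; 1,1,1)
  • {5,10}:  v_{5} + v_{10} = v_{3} + v_{4} + v_{8} — sig = (2; 1,1,1)
  • {1,8}:  v_{1} + v_{8} = v_{2} + v_{4} + 2·v_{7} — sig = (2; 1,1,2)
  • {9,10}:  v_{9} + v_{10} = v_{3} + 2·v_{4} + v_{8} — sig = (2; 1,1,2)
  • {2,10}:  v_{2} + v_{10} = 2·v_{7} + v_{8} — sig = (2; 1,2)
  • {8,9}:  v_{8} + v_{9} = 2·v_{4} + v_{11} — sig = (2; 1,2)
  • {10,11}:  v_{10} + v_{11} = v_{3} + 2·v_{8} — sig = (2; 1,2)
  • {6,10}:  v_{6} + v_{10} = v_{3} + 2·v_{4} + 2·v_{7} — sig = (2; 1,2,2)
  • {1,10}:  v_{1} + v_{10} = v_{4} + 4·v_{7} — sig = (2; 1,4)
  • {2,3,9}:  v_{2} + v_{3} + v_{9} = 0 — sig = (3; —)
  • {2,3,4}:  v_{2} + v_{3} + v_{4} = v_{7} — sig = (3; 1)
  • {2,6,7}:  v_{2} + v_{6} + v_{7} = v_{1} — sig = (3; 1)
  • {4,7,11}:  v_{4} + v_{7} + v_{11} = v_{8} — sig = (3; 1)
  • {1,3,4}:  v_{1} + v_{3} + v_{4} = v_{6} + 2·v_{7} — sig = (3; 1,2)
  • {2,3,8}:  v_{2} + v_{3} + v_{8} = 2·v_{7} + v_{11} — sig = (3; 1,2)
  • {3,4,7,8}:  v_{3} + v_{4} + v_{7} + v_{8} = v_{10} — sig = (4; 1)

Hence PRS(X_Σ) =
{ (2; —) ×2,  (2; 1) ×2,  (2; 1,1) ×4,  (2; 1,1,1) ×2,  (2; 1,1,2) ×2,  (2; 1,2) ×3,  (2; 1,2,2),  (2; 1,4),  (3; —),  (3; 1) ×3,  (3; 1,2) ×2,  (4; 1) }


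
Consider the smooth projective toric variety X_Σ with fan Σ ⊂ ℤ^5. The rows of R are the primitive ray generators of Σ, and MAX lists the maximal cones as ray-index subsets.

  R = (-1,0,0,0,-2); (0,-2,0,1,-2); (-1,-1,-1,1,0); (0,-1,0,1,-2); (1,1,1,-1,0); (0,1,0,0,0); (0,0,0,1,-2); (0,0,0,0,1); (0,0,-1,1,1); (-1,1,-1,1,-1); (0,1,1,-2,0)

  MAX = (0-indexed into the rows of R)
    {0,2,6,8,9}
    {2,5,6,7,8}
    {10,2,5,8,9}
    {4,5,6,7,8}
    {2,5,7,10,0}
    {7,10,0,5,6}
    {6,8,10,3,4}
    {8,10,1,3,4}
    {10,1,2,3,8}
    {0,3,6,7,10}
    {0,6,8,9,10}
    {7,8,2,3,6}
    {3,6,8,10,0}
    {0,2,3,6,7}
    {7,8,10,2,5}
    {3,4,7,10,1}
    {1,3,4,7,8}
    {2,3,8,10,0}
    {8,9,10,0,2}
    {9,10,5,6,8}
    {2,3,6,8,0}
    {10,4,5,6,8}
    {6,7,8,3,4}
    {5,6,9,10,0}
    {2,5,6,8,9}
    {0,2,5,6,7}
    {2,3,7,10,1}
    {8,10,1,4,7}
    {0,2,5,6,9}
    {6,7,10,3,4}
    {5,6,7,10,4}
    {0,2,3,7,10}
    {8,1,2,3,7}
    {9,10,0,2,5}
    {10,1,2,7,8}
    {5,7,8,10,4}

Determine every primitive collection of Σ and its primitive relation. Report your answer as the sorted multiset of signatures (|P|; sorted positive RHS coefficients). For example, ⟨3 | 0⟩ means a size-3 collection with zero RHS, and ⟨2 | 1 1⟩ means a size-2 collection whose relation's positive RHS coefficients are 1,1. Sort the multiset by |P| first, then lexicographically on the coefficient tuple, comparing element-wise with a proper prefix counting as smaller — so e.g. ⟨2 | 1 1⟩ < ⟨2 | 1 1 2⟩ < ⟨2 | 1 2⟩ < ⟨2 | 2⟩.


15 collections generate NE(X_Σ); each relation:

  P={2,4}:  v_{2} + v_{4} = 0  →  sig = ⟨2 | 0⟩
  P={1,5}:  v_{1} + v_{5} = v_{3}  →  sig = ⟨2 | 1⟩
  P={3,5}:  v_{3} + v_{5} = v_{6}  →  sig = ⟨2 | 1⟩
  P={0,4}:  v_{0} + v_{4} = v_{6} + v_{10}  →  sig = ⟨2 | 1 1⟩
  P={1,9}:  v_{1} + v_{9} = v_{0} + v_{3} + v_{8}  →  sig = ⟨2 | 1 1 1⟩
  P={3,9}:  v_{3} + v_{9} = v_{0} + v_{6} + v_{8}  →  sig = ⟨2 | 1 1 1⟩
  P={4,9}:  v_{4} + v_{9} = v_{5} + v_{6} + v_{8} + v_{10}  →  sig = ⟨2 | 1 1 1 1⟩
  P={0,1}:  v_{0} + v_{1} = v_{2} + 2·v_{3} + v_{10}  →  sig = ⟨2 | 1 1 2⟩
  P={7,9}:  v_{7} + v_{9} = v_{2} + 2·v_{5}  →  sig = ⟨2 | 1 2⟩
  P={1,6}:  v_{1} + v_{6} = 2·v_{3}  →  sig = ⟨2 | 2⟩
  P={0,5,8}:  v_{0} + v_{5} + v_{8} = v_{9}  →  sig = ⟨3 | 1⟩
  P={2,6,10}:  v_{2} + v_{6} + v_{10} = v_{0}  →  sig = ⟨3 | 1⟩
  P={0,7,8}:  v_{0} + v_{7} + v_{8} = v_{2} + v_{5}  →  sig = ⟨3 | 1 1⟩
  P={3,7,8,10}:  v_{3} + v_{7} + v_{8} + v_{10} = 0  →  sig = ⟨4 | 0⟩
  P={6,7,8,10}:  v_{6} + v_{7} + v_{8} + v_{10} = v_{5}  →  sig = ⟨4 | 1⟩

so the primitive-relation signature multiset is
{ ⟨2 | 0⟩,  ⟨2 | 1⟩ ×2,  ⟨2 | 1 1⟩,  ⟨2 | 1 1 1⟩ ×2,  ⟨2 | 1 1 1 1⟩,  ⟨2 | 1 1 2⟩,  ⟨2 | 1 2⟩,  ⟨2 | 2⟩,  ⟨3 | 1⟩ ×2,  ⟨3 | 1 1⟩,  ⟨4 | 0⟩,  ⟨4 | 1⟩ }


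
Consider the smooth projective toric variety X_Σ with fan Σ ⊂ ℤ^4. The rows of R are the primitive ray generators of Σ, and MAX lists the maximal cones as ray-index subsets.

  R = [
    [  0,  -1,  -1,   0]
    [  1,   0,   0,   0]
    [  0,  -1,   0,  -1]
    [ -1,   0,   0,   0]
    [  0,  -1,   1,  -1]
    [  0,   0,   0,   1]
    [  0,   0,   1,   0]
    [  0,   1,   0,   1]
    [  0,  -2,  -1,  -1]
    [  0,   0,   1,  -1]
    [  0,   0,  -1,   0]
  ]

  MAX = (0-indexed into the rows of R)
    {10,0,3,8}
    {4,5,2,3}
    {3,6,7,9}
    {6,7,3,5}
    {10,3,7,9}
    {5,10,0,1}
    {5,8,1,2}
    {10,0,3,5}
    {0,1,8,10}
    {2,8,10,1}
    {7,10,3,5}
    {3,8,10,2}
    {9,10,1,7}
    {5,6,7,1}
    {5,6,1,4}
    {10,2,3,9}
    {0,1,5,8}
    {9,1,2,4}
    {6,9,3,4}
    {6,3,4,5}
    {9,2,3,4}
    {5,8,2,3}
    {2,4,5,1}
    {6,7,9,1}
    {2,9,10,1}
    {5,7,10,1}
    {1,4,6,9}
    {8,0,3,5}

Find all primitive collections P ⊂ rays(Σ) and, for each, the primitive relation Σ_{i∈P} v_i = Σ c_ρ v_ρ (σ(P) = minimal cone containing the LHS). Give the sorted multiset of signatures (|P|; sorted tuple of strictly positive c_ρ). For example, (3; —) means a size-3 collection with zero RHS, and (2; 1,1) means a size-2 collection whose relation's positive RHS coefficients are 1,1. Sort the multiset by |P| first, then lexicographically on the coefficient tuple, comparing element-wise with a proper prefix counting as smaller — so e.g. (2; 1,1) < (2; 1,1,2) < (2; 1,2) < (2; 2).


Minimal non-faces — 18 found among 11 rays, 28 max cones:

  P={1,3}:  v_{1} + v_{3} = 0  ⇒ sig = (2; —)
  P={2,7}:  v_{2} + v_{7} = 0  ⇒ sig = (2; —)
  P={6,10}:  v_{6} + v_{10} = 0  ⇒ sig = (2; —)
  P={0,2}:  v_{0} + v_{2} = v_{8}  ⇒ sig = (2; 1)
  P={0,9}:  v_{0} + v_{9} = v_{2}  ⇒ sig = (2; 1)
  P={2,6}:  v_{2} + v_{6} = v_{4}  ⇒ sig = (2; 1)
  P={4,7}:  v_{4} + v_{7} = v_{6}  ⇒ sig = (2; 1)
  P={4,10}:  v_{4} + v_{10} = v_{2}  ⇒ sig = (2; 1)
  P={5,9}:  v_{5} + v_{9} = v_{6}  ⇒ sig = (2; 1)
  P={7,8}:  v_{7} + v_{8} = v_{0}  ⇒ sig = (2; 1)
  P={0,6}:  v_{0} + v_{6} = v_{2} + v_{5}  ⇒ sig = (2; 1,1)
  P={0,7}:  v_{0} + v_{7} = v_{5} + v_{10}  ⇒ sig = (2; 1,1)
  P={0,4}:  v_{0} + v_{4} = 2·v_{2} + v_{5}  ⇒ sig = (2; 1,2)
  P={6,8}:  v_{6} + v_{8} = 2·v_{2} + v_{5}  ⇒ sig = (2; 1,2)
  P={4,8}:  v_{4} + v_{8} = 3·v_{2} + v_{5}  ⇒ sig = (2; 1,3)
  P={8,9}:  v_{8} + v_{9} = 2·v_{2}  ⇒ sig = (2; 2)
  P={2,5,10}:  v_{2} + v_{5} + v_{10} = v_{0}  ⇒ sig = (3; 1)
  P={5,8,10}:  v_{5} + v_{8} + v_{10} = 2·v_{0}  ⇒ sig = (3; 2)

Hence PRS(X_Σ) =
[(2; —), (2; —), (2; —), (2; 1), (2; 1), (2; 1), (2; 1), (2; 1), (2; 1), (2; 1), (2; 1,1), (2; 1,1), (2; 1,2), (2; 1,2), (2; 1,3), (2; 2), (3; 1), (3; 2)]


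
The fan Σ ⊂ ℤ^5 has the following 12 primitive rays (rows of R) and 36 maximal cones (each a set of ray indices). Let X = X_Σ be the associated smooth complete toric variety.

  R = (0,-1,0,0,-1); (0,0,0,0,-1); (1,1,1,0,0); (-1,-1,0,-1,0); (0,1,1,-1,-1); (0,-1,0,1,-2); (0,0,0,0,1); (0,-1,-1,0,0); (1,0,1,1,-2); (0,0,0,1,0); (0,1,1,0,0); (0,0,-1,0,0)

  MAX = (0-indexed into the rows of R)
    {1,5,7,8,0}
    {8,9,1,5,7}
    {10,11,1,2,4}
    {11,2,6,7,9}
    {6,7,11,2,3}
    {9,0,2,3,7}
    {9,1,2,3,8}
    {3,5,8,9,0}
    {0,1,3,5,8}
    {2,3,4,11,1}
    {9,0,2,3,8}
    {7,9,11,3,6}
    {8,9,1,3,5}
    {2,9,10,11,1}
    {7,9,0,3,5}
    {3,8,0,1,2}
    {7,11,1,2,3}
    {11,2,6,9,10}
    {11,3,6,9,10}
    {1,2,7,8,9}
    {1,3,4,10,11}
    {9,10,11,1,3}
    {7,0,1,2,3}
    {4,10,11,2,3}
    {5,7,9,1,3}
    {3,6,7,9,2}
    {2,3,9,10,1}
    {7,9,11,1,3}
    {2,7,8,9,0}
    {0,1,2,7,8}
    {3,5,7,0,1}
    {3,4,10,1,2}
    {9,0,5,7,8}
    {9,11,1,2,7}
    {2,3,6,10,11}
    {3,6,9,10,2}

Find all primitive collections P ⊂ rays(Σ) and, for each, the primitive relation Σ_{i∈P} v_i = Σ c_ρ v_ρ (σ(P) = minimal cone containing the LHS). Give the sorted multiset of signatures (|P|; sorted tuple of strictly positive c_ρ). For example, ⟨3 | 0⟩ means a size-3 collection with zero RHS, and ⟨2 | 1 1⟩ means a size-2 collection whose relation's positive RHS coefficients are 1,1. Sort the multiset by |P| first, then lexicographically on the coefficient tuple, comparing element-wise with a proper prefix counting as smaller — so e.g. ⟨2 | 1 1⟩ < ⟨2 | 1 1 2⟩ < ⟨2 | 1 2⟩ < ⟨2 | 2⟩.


23 minimal non-faces of Δ(Σ) (on 12 rays):

  P={1,6}:  v_{1} + v_{6} = 0 ; sig = ⟨2 | 0⟩
  P={7,10}:  v_{7} + v_{10} = 0 ; sig = ⟨2 | 0⟩
  P={2,5}:  v_{2} + v_{5} = v_{8} ; sig = ⟨2 | 1⟩
  P={0,11}:  v_{0} + v_{11} = v_{1} + v_{7} ; sig = ⟨2 | 1 1⟩
  P={4,9}:  v_{4} + v_{9} = v_{1} + v_{10} ; sig = ⟨2 | 1 1⟩
  P={5,6}:  v_{5} + v_{6} = v_{0} + v_{9} ; sig = ⟨2 | 1 1⟩
  P={6,8}:  v_{6} + v_{8} = v_{0} + v_{2} + v_{9} ; sig = ⟨2 | 1 1 1⟩
  P={0,6}:  v_{0} + v_{6} = v_{2} + v_{3} + v_{7} + v_{9} ; sig = ⟨2 | 1 1 1 1⟩
  P={0,10}:  v_{0} + v_{10} = v_{1} + v_{2} + v_{3} + v_{9} ; sig = ⟨2 | 1 1 1 1⟩
  P={4,6}:  v_{4} + v_{6} = v_{2} + v_{3} + v_{10} + v_{11} ; sig = ⟨2 | 1 1 1 1⟩
  P={4,7}:  v_{4} + v_{7} = v_{1} + v_{2} + v_{3} + v_{11} ; sig = ⟨2 | 1 1 1 1⟩
  P={8,11}:  v_{8} + v_{11} = 2·v_{1} + v_{2} + v_{7} + v_{9} ; sig = ⟨2 | 1 1 1 2⟩
  P={4,5}:  v_{4} + v_{5} = 3·v_{1} + v_{2} + v_{3} + v_{9} ; sig = ⟨2 | 1 1 1 3⟩
  P={0,4}:  v_{0} + v_{4} = 2·v_{1} + v_{2} + v_{3} ; sig = ⟨2 | 1 1 2⟩
  P={5,11}:  v_{5} + v_{11} = 2·v_{1} + v_{7} + v_{9} ; sig = ⟨2 | 1 1 2⟩
  P={5,10}:  v_{5} + v_{10} = 2·v_{1} + v_{2} + v_{3} + 2·v_{9} ; sig = ⟨2 | 1 1 2 2⟩
  P={4,8}:  v_{4} + v_{8} = 3·v_{1} + 2·v_{2} + v_{3} + v_{9} ; sig = ⟨2 | 1 1 2 3⟩
  P={8,10}:  v_{8} + v_{10} = 2·v_{1} + 2·v_{2} + v_{3} + 2·v_{9} ; sig = ⟨2 | 1 2 2 2⟩
  P={0,1,9}:  v_{0} + v_{1} + v_{9} = v_{5} ; sig = ⟨3 | 1⟩
  P={3,7,8}:  v_{3} + v_{7} + v_{8} = 2·v_{0} ; sig = ⟨3 | 2⟩
  P={2,3,9,11}:  v_{2} + v_{3} + v_{9} + v_{11} = 0 ; sig = ⟨4 | 0⟩
  P={1,2,3,7,9}:  v_{1} + v_{2} + v_{3} + v_{7} + v_{9} = v_{0} ; sig = ⟨5 | 1⟩
  P={1,2,3,10,11}:  v_{1} + v_{2} + v_{3} + v_{10} + v_{11} = v_{4} ; sig = ⟨5 | 1⟩

Hence PRS(X_Σ) =
[⟨2 | 0⟩, ⟨2 | 0⟩, ⟨2 | 1⟩, ⟨2 | 1 1⟩, ⟨2 | 1 1⟩, ⟨2 | 1 1⟩, ⟨2 | 1 1 1⟩, ⟨2 | 1 1 1 1⟩, ⟨2 | 1 1 1 1⟩, ⟨2 | 1 1 1 1⟩, ⟨2 | 1 1 1 1⟩, ⟨2 | 1 1 1 2⟩, ⟨2 | 1 1 1 3⟩, ⟨2 | 1 1 2⟩, ⟨2 | 1 1 2⟩, ⟨2 | 1 1 2 2⟩, ⟨2 | 1 1 2 3⟩, ⟨2 | 1 2 2 2⟩, ⟨3 | 1⟩, ⟨3 | 2⟩, ⟨4 | 0⟩, ⟨5 | 1⟩, ⟨5 | 1⟩]


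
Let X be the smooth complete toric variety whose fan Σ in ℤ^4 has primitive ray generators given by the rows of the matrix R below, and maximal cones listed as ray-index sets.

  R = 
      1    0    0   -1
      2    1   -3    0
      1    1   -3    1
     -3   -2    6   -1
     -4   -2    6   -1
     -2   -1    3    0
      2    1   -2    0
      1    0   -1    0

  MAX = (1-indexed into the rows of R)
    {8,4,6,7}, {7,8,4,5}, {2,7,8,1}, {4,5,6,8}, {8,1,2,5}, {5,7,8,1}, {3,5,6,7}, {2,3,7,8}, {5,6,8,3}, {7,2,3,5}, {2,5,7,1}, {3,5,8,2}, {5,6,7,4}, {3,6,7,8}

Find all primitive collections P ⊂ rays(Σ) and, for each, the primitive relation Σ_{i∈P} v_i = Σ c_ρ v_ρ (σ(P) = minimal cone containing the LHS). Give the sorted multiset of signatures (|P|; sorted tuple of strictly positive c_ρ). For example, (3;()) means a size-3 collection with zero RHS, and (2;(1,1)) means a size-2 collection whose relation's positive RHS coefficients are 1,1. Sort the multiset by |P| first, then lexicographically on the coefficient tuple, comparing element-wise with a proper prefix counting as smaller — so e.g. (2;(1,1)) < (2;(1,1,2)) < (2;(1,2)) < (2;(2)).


Σ has 9 primitive collections:

  {2,6}:  v_{2} + v_{6} = 0  ⟹  sig = (2;())
  {1,3}:  v_{1} + v_{3} = v_{2}  ⟹  sig = (2;(1))
  {3,4}:  v_{3} + v_{4} = v_{6}  ⟹  sig = (2;(1))
  {1,6}:  v_{1} + v_{6} = v_{5} + v_{7} + v_{8}  ⟹  sig = (2;(1,1,1))
  {2,4}:  v_{2} + v_{4} = v_{5} + v_{7} + v_{8}  ⟹  sig = (2;(1,1,1))
  {1,4}:  v_{1} + v_{4} = 2·v_{5} + 2·v_{7} + 2·v_{8}  ⟹  sig = (2;(2,2,2))
  {3,5,7,8}:  v_{3} + v_{5} + v_{7} + v_{8} = 0  ⟹  sig = (4;())
  {2,5,7,8}:  v_{2} + v_{5} + v_{7} + v_{8} = v_{1}  ⟹  sig = (4;(1))
  {5,6,7,8}:  v_{5} + v_{6} + v_{7} + v_{8} = v_{4}  ⟹  sig = (4;(1))

Hence PRS(X_Σ) =
    |P|=2: 6 collections, coeffs (), (1), (1), (1,1,1), (1,1,1), (2,2,2)
    |P|=4: 3 collections, coeffs (), (1), (1)


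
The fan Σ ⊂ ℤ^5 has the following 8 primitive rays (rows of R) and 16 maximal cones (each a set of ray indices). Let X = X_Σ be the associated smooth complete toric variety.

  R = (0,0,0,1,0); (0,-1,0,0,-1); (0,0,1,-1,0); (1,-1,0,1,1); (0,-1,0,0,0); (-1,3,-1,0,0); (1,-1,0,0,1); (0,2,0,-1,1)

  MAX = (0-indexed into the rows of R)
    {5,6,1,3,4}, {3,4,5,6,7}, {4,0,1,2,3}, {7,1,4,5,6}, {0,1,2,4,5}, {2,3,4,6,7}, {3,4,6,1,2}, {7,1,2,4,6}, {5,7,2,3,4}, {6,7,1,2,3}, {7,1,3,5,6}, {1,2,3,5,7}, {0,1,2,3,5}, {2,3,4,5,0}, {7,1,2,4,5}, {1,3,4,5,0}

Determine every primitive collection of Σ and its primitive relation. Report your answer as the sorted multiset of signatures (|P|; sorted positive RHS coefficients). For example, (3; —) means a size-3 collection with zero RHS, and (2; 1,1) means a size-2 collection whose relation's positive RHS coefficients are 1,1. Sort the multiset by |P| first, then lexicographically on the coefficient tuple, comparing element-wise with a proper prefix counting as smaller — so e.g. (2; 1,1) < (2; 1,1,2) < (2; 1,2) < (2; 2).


Σ has 5 primitive collections:

  • {0,6}:  v_{0} + v_{6} = v_{3} ; sig = (2; 1)
  • {0,7}:  v_{0} + v_{7} = v_{2} + v_{3} + v_{5} ; sig = (2; 1,1,1)
  • {2,5,6}:  v_{2} + v_{5} + v_{6} = v_{7} ; sig = (3; 1)
  • {1,3,4,7}:  v_{1} + v_{3} + v_{4} + v_{7} = v_{6} ; sig = (4; 1)
  • {1,2,3,4,5}:  v_{1} + v_{2} + v_{3} + v_{4} + v_{5} = 0 ; sig = (5; —)

Sorted signature multiset PRS(X):
    (2; 1)
    (2; 1,1,1)
    (3; 1)
    (4; 1)
    (5; —)


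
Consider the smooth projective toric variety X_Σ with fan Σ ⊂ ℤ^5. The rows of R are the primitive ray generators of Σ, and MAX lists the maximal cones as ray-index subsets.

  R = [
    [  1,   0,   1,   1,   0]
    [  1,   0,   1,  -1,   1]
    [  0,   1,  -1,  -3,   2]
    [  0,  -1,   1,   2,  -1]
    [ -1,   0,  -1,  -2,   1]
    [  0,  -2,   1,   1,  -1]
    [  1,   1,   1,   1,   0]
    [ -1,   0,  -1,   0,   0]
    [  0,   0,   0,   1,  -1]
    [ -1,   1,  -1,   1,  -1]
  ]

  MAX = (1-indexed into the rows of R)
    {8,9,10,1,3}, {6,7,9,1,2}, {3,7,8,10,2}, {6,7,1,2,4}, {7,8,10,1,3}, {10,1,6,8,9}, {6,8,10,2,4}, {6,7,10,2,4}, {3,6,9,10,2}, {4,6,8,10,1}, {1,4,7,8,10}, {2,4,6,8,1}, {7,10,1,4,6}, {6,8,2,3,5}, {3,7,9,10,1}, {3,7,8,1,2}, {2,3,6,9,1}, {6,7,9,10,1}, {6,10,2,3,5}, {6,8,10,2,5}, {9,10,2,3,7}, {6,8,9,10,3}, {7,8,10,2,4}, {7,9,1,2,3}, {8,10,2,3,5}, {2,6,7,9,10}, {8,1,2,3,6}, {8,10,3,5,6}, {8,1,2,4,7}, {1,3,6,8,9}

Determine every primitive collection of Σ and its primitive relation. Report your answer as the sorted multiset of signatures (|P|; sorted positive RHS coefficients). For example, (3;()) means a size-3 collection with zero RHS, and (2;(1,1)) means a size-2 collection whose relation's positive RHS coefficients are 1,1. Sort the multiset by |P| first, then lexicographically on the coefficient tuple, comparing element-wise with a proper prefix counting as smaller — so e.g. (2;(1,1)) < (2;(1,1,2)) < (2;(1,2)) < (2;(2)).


Minimal non-faces — 13 found among 10 rays, 30 max cones:

  {1,5}:  v_{1} + v_{5} = v_{2} + v_{8}  ⟹  sig = (2;(1,1))
  {3,4}:  v_{3} + v_{4} = v_{2} + v_{8}  ⟹  sig = (2;(1,1))
  {4,9}:  v_{4} + v_{9} = v_{1} + v_{6} + v_{10}  ⟹  sig = (2;(1,1,1))
  {5,9}:  v_{5} + v_{9} = v_{3} + v_{6} + v_{10}  ⟹  sig = (2;(1,1,1))
  {5,7}:  v_{5} + v_{7} = 2·v_{2} + v_{8} + v_{10}  ⟹  sig = (2;(1,1,2))
  {4,5}:  v_{4} + v_{5} = 2·v_{2} + v_{6} + 2·v_{8} + v_{10}  ⟹  sig = (2;(1,1,2,2))
  {2,8,9}:  v_{2} + v_{8} + v_{9} = 0  ⟹  sig = (3;())
  {1,2,10}:  v_{1} + v_{2} + v_{10} = v_{7}  ⟹  sig = (3;(1))
  {3,6,7}:  v_{3} + v_{6} + v_{7} = v_{2}  ⟹  sig = (3;(1))
  {6,7,8}:  v_{6} + v_{7} + v_{8} = v_{4}  ⟹  sig = (3;(1))
  {7,8,9}:  v_{7} + v_{8} + v_{9} = v_{1} + v_{10}  ⟹  sig = (3;(1,1))
  {1,3,6,10}:  v_{1} + v_{3} + v_{6} + v_{10} = 0  ⟹  sig = (4;())
  {2,3,6,8,10}:  v_{2} + v_{3} + v_{6} + v_{8} + v_{10} = v_{5}  ⟹  sig = (5;(1))

so the primitive-relation signature multiset is
    |P|=2: 6 collections, coeffs (1,1), (1,1), (1,1,1), (1,1,1), (1,1,2), (1,1,2,2)
    |P|=3: 5 collections, coeffs (), (1), (1), (1), (1,1)
    |P|=4: 1 collection, coeffs ()
    |P|=5: 1 collection, coeffs (1)


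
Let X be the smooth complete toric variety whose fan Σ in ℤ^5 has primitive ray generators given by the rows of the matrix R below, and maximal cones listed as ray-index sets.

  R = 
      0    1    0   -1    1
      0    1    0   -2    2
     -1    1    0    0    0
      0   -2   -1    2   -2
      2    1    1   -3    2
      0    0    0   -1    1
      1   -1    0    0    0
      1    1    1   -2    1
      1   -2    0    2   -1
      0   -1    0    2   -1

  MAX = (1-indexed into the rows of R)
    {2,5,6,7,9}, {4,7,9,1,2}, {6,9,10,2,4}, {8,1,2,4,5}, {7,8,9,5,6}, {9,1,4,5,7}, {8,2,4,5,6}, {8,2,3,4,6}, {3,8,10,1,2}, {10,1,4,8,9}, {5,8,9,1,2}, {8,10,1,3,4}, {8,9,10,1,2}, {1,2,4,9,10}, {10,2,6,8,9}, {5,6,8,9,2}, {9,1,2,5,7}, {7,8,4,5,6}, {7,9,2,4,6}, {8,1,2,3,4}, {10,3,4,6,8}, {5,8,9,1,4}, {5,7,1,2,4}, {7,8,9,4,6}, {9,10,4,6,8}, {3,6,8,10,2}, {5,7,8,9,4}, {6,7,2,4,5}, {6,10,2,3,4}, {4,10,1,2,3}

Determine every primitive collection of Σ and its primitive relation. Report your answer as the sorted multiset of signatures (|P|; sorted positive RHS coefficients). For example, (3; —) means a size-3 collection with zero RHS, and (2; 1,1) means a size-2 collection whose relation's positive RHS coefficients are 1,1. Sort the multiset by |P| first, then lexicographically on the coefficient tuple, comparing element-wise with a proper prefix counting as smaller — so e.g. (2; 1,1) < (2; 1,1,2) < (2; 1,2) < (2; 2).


The 12 primitive collections of Σ (r=10, n=5):

  P = {3,7}:  v_{3} + v_{7} = 0  →  sig = (2; —)
  P = {1,6}:  v_{1} + v_{6} = v_{2}  →  sig = (2; 1)
  P = {3,9}:  v_{3} + v_{9} = v_{10}  →  sig = (2; 1)
  P = {7,10}:  v_{7} + v_{10} = v_{9}  →  sig = (2; 1)
  P = {3,5}:  v_{3} + v_{5} = v_{1} + v_{8}  →  sig = (2; 1,1)
  P = {5,10}:  v_{5} + v_{10} = v_{1} + v_{8} + v_{9}  →  sig = (2; 1,1,1)
  P = {1,7,8}:  v_{1} + v_{7} + v_{8} = v_{5}  →  sig = (3; 1)
  P = {2,7,8}:  v_{2} + v_{7} + v_{8} = v_{5} + v_{6}  →  sig = (3; 1,1)
  P = {2,4,8,10}:  v_{2} + v_{4} + v_{8} + v_{10} = v_{7}  →  sig = (4; 1)
  P = {2,4,5,9}:  v_{2} + v_{4} + v_{5} + v_{9} = v_{1} + 3·v_{7}  →  sig = (4; 1,3)
  P = {2,4,8,9}:  v_{2} + v_{4} + v_{8} + v_{9} = 2·v_{7}  →  sig = (4; 2)
  P = {4,5,6,9}:  v_{4} + v_{5} + v_{6} + v_{9} = 3·v_{7}  →  sig = (4; 3)

so the primitive-relation signature multiset is
    |P|=2: 6 collections, coeffs (), (1), (1), (1), (1,1), (1,1,1)
    |P|=3: 2 collections, coeffs (1), (1,1)
    |P|=4: 4 collections, coeffs (1), (1,3), (2), (3)


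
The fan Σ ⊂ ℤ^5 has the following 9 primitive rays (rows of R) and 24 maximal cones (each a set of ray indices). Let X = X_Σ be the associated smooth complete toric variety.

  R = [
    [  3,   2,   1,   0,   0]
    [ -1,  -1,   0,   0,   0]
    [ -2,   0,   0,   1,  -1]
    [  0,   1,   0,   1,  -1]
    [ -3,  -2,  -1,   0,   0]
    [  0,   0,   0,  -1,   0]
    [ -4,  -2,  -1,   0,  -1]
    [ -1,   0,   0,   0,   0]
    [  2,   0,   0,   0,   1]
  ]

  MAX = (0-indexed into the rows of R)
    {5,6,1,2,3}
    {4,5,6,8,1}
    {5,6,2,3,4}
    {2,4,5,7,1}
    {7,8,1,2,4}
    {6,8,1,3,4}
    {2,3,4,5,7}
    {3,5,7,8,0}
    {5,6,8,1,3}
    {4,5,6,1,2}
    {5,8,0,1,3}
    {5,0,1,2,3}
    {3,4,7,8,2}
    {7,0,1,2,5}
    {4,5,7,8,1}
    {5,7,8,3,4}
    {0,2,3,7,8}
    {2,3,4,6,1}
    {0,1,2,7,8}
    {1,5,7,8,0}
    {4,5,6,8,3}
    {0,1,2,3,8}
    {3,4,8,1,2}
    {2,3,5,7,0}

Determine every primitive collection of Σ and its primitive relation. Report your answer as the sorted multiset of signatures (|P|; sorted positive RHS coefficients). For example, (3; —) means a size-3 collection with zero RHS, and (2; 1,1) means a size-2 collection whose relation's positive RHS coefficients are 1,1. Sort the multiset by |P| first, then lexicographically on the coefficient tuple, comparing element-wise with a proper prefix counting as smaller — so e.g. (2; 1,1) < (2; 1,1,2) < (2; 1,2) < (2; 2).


|primitive collections| = 7. Relations:

  • {0,4}:  v_{0} + v_{4} = 0  ⟹  sig = (2; —)
  • {0,6}:  v_{0} + v_{6} = v_{1} + v_{3} + v_{5}  ⟹  sig = (2; 1,1,1)
  • {6,7}:  v_{6} + v_{7} = v_{2} + v_{4} + v_{5}  ⟹  sig = (2; 1,1,1)
  • {2,5,8}:  v_{2} + v_{5} + v_{8} = 0  ⟹  sig = (3; —)
  • {1,3,7}:  v_{1} + v_{3} + v_{7} = v_{2}  ⟹  sig = (3; 1)
  • {2,6,8}:  v_{2} + v_{6} + v_{8} = v_{1} + v_{3} + v_{4}  ⟹  sig = (3; 1,1,1)
  • {1,3,4,5}:  v_{1} + v_{3} + v_{4} + v_{5} = v_{6}  ⟹  sig = (4; 1)

Sorted signature multiset PRS(X):
    |P|=2: 3 collections, coeffs (), (1,1,1), (1,1,1)
    |P|=3: 3 collections, coeffs (), (1), (1,1,1)
    |P|=4: 1 collection, coeffs (1)


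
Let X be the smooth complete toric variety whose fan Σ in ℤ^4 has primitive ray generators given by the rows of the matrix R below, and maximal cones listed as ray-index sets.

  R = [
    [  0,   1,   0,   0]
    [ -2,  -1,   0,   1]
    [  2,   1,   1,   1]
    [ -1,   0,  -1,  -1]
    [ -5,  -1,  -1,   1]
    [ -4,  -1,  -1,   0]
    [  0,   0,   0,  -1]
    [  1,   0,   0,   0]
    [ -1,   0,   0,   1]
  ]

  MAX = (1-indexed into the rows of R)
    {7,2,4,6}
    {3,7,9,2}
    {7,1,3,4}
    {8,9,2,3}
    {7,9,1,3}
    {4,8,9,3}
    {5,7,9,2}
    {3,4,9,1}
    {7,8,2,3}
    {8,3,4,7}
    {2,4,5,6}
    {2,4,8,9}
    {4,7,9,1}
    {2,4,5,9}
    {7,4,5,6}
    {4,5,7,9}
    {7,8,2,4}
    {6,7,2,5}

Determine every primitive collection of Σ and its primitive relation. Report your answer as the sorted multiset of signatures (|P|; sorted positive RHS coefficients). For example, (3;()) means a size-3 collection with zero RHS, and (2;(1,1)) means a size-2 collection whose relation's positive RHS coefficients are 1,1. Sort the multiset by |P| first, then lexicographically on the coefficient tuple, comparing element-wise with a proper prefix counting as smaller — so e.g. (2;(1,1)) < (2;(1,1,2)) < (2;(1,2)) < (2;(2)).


14 collections generate NE(X_Σ); each relation:

  P = {6,9}:  v_{6} + v_{9} = v_{5}  ⟹  sig = (2;(1))
  P = {1,8}:  v_{1} + v_{8} = v_{3} + v_{4}  ⟹  sig = (2;(1,1))
  P = {6,8}:  v_{6} + v_{8} = v_{2} + v_{4}  ⟹  sig = (2;(1,1))
  P = {5,8}:  v_{5} + v_{8} = v_{2} + v_{4} + v_{9}  ⟹  sig = (2;(1,1,1))
  P = {1,2}:  v_{1} + v_{2} = v_{7} + 2·v_{9}  ⟹  sig = (2;(1,2))
  P = {3,6}:  v_{3} + v_{6} = v_{7} + 2·v_{9}  ⟹  sig = (2;(1,2))
  P = {1,6}:  v_{1} + v_{6} = v_{4} + 2·v_{7} + 3·v_{9}  ⟹  sig = (2;(1,2,3))
  P = {1,5}:  v_{1} + v_{5} = v_{4} + 2·v_{7} + 4·v_{9}  ⟹  sig = (2;(1,2,4))
  P = {3,5}:  v_{3} + v_{5} = v_{7} + 3·v_{9}  ⟹  sig = (2;(1,3))
  P = {7,8,9}:  v_{7} + v_{8} + v_{9} = 0  ⟹  sig = (3;())
  P = {2,3,4}:  v_{2} + v_{3} + v_{4} = v_{9}  ⟹  sig = (3;(1))
  P = {2,4,7,9}:  v_{2} + v_{4} + v_{7} + v_{9} = v_{6}  ⟹  sig = (4;(1))
  P = {3,4,7,9}:  v_{3} + v_{4} + v_{7} + v_{9} = v_{1}  ⟹  sig = (4;(1))
  P = {2,4,5,7}:  v_{2} + v_{4} + v_{5} + v_{7} = 2·v_{6}  ⟹  sig = (4;(2))

so the primitive-relation signature multiset is
{ (2;(1)),  (2;(1,1)) ×2,  (2;(1,1,1)),  (2;(1,2)) ×2,  (2;(1,2,3)),  (2;(1,2,4)),  (2;(1,3)),  (3;()),  (3;(1)),  (4;(1)) ×2,  (4;(2)) }


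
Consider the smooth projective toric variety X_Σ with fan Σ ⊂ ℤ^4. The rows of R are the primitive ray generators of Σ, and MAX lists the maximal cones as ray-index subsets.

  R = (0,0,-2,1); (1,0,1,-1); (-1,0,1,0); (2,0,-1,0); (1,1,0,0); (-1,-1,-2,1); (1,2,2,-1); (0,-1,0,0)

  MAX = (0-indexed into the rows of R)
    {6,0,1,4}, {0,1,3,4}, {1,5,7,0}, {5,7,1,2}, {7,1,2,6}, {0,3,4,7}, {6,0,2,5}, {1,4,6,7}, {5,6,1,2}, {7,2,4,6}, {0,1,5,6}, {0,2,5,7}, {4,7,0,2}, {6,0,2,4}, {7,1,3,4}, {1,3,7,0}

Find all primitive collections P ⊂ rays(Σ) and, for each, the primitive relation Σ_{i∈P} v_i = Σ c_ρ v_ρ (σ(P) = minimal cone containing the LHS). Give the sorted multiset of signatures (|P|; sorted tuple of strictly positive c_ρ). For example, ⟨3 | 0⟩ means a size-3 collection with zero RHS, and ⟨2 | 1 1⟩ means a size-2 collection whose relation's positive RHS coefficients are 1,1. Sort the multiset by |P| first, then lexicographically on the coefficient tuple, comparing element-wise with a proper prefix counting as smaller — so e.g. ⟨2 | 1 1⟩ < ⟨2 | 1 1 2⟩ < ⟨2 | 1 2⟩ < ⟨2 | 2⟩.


Δ(Σ) — 8 vertices, 9 min non-faces:

  • {4,5}:  v_{4} + v_{5} = v_{0}  ⇒ sig = ⟨2 | 1⟩
  • {2,3}:  v_{2} + v_{3} = v_{4} + v_{7}  ⇒ sig = ⟨2 | 1 1⟩
  • {3,5}:  v_{3} + v_{5} = 2·v_{0} + v_{1} + v_{7}  ⇒ sig = ⟨2 | 1 1 2⟩
  • {3,6}:  v_{3} + v_{6} = v_{1} + 2·v_{4}  ⇒ sig = ⟨2 | 1 2⟩
  • {0,1,2}:  v_{0} + v_{1} + v_{2} = 0  ⇒ sig = ⟨3 | 0⟩
  • {5,6,7}:  v_{5} + v_{6} + v_{7} = 0  ⇒ sig = ⟨3 | 0⟩
  • {0,6,7}:  v_{0} + v_{6} + v_{7} = v_{4}  ⇒ sig = ⟨3 | 1⟩
  • {1,2,4}:  v_{1} + v_{2} + v_{4} = v_{6} + v_{7}  ⇒ sig = ⟨3 | 1 1⟩
  • {0,1,4,7}:  v_{0} + v_{1} + v_{4} + v_{7} = v_{3}  ⇒ sig = ⟨4 | 1⟩

so the primitive-relation signature multiset is
{ ⟨2 | 1⟩,  ⟨2 | 1 1⟩,  ⟨2 | 1 1 2⟩,  ⟨2 | 1 2⟩,  ⟨3 | 0⟩ ×2,  ⟨3 | 1⟩,  ⟨3 | 1 1⟩,  ⟨4 | 1⟩ }


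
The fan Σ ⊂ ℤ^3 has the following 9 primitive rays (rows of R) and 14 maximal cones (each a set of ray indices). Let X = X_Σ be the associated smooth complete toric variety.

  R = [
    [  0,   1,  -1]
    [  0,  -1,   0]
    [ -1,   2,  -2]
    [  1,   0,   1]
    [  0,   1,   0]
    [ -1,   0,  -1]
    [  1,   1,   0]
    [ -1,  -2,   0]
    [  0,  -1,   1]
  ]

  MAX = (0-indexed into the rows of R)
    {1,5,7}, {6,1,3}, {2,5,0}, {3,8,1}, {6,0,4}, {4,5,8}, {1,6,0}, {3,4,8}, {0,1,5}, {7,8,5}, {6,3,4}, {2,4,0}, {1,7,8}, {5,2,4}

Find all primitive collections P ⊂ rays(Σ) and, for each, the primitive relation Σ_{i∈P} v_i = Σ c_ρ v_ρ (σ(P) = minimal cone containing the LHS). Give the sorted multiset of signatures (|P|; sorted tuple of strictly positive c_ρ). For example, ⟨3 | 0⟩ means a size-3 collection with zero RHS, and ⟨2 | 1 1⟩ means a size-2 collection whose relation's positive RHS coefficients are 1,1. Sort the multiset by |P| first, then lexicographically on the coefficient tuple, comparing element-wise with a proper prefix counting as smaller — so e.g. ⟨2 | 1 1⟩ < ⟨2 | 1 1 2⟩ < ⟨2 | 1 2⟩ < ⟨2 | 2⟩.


Σ has 17 primitive collections:

  P={0,8}:  v_{0} + v_{8} = 0  so sig = ⟨2 | 0⟩
  P={1,4}:  v_{1} + v_{4} = 0  so sig = ⟨2 | 0⟩
  P={3,5}:  v_{3} + v_{5} = 0  so sig = ⟨2 | 0⟩
  P={0,3}:  v_{0} + v_{3} = v_{6}  so sig = ⟨2 | 1⟩
  P={5,6}:  v_{5} + v_{6} = v_{0}  so sig = ⟨2 | 1⟩
  P={6,7}:  v_{6} + v_{7} = v_{1}  so sig = ⟨2 | 1⟩
  P={6,8}:  v_{6} + v_{8} = v_{3}  so sig = ⟨2 | 1⟩
  P={0,7}:  v_{0} + v_{7} = v_{1} + v_{5}  so sig = ⟨2 | 1 1⟩
  P={1,2}:  v_{1} + v_{2} = v_{0} + v_{5}  so sig = ⟨2 | 1 1⟩
  P={2,3}:  v_{2} + v_{3} = v_{0} + v_{4}  so sig = ⟨2 | 1 1⟩
  P={2,8}:  v_{2} + v_{8} = v_{4} + v_{5}  so sig = ⟨2 | 1 1⟩
  P={3,7}:  v_{3} + v_{7} = v_{1} + v_{8}  so sig = ⟨2 | 1 1⟩
  P={4,7}:  v_{4} + v_{7} = v_{5} + v_{8}  so sig = ⟨2 | 1 1⟩
  P={2,6}:  v_{2} + v_{6} = 2·v_{0} + v_{4}  so sig = ⟨2 | 1 2⟩
  P={2,7}:  v_{2} + v_{7} = 2·v_{5}  so sig = ⟨2 | 2⟩
  P={0,4,5}:  v_{0} + v_{4} + v_{5} = v_{2}  so sig = ⟨3 | 1⟩
  P={1,5,8}:  v_{1} + v_{5} + v_{8} = v_{7}  so sig = ⟨3 | 1⟩

so the primitive-relation signature multiset is
    ⟨2 | 0⟩
    ⟨2 | 0⟩
    ⟨2 | 0⟩
    ⟨2 | 1⟩
    ⟨2 | 1⟩
    ⟨2 | 1⟩
    ⟨2 | 1⟩
    ⟨2 | 1 1⟩
    ⟨2 | 1 1⟩
    ⟨2 | 1 1⟩
    ⟨2 | 1 1⟩
    ⟨2 | 1 1⟩
    ⟨2 | 1 1⟩
    ⟨2 | 1 2⟩
    ⟨2 | 2⟩
    ⟨3 | 1⟩
    ⟨3 | 1⟩


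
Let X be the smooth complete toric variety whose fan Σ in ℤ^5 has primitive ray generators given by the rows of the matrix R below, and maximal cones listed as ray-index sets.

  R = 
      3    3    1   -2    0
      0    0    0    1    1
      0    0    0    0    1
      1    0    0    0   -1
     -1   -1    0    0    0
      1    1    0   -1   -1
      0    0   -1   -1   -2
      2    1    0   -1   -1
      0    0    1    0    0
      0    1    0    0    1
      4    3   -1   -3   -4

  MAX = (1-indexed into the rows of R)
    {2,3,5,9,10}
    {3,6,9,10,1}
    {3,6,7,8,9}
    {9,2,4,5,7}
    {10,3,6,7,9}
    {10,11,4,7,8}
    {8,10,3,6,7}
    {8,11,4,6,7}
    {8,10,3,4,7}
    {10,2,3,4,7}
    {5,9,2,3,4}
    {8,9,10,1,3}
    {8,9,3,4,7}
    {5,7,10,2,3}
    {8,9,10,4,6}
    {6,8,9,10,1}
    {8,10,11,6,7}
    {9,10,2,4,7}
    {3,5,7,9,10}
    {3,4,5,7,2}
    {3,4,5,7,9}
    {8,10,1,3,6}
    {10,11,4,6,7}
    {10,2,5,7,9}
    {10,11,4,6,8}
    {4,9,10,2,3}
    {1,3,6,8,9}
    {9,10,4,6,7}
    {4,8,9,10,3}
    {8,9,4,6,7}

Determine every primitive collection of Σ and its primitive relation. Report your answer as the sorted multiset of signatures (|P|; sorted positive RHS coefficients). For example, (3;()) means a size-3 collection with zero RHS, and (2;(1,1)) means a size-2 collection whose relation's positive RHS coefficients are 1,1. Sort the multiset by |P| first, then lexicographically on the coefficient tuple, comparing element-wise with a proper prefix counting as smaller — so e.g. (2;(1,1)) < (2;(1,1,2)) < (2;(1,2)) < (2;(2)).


Minimal non-faces — 20 found among 11 rays, 30 max cones:

  • {2,6}:  v_{2} + v_{6} = v_{4} + v_{10} — sig = (2;(1,1))
  • {5,6}:  v_{5} + v_{6} = v_{3} + v_{7} + v_{9} — sig = (2;(1,1,1))
  • {5,11}:  v_{5} + v_{11} = v_{6} + v_{7} + v_{8} — sig = (2;(1,1,1))
  • {1,2}:  v_{1} + v_{2} = v_{3} + v_{4} + v_{8} + v_{9} + 2·v_{10} — sig = (2;(1,1,1,1,2))
  • {5,8}:  v_{5} + v_{8} = 2·v_{3} + v_{4} + v_{7} + v_{9} — sig = (2;(1,1,1,2))
  • {1,4}:  v_{1} + v_{4} = 2·v_{8} + v_{9} + v_{10} — sig = (2;(1,1,2))
  • {2,8}:  v_{2} + v_{8} = v_{3} + 2·v_{4} + v_{10} — sig = (2;(1,1,2))
  • {3,11}:  v_{3} + v_{11} = v_{7} + 2·v_{8} + v_{10} — sig = (2;(1,1,2))
  • {2,11}:  v_{2} + v_{11} = 2·v_{4} + v_{7} + v_{8} + 2·v_{10} — sig = (2;(1,1,2,2))
  • {1,5}:  v_{1} + v_{5} = 2·v_{3} + 2·v_{6} + v_{9} — sig = (2;(1,2,2))
  • {1,11}:  v_{1} + v_{11} = 3·v_{6} + 2·v_{8} + v_{10} — sig = (2;(1,2,3))
  • {1,7}:  v_{1} + v_{7} = v_{3} + 3·v_{6} — sig = (2;(1,3))
  • {9,11}:  v_{9} + v_{11} = v_{4} + 3·v_{6} — sig = (2;(1,3))
  • {4,5,10}:  v_{4} + v_{5} + v_{10} = 0 — sig = (3;())
  • {3,4,6}:  v_{3} + v_{4} + v_{6} = v_{8} — sig = (3;(1))
  • {2,3,7,9}:  v_{2} + v_{3} + v_{7} + v_{9} = 0 — sig = (4;())
  • {7,8,9,10}:  v_{7} + v_{8} + v_{9} + v_{10} = 2·v_{6} — sig = (4;(2))
  • {3,4,7,9,10}:  v_{3} + v_{4} + v_{7} + v_{9} + v_{10} = v_{6} — sig = (5;(1))
  • {3,6,8,9,10}:  v_{3} + v_{6} + v_{8} + v_{9} + v_{10} = v_{1} — sig = (5;(1))
  • {4,6,7,8,10}:  v_{4} + v_{6} + v_{7} + v_{8} + v_{10} = v_{11} — sig = (5;(1))

Hence PRS(X_Σ) =
    (2;(1,1))
    (2;(1,1,1))
    (2;(1,1,1))
    (2;(1,1,1,1,2))
    (2;(1,1,1,2))
    (2;(1,1,2))
    (2;(1,1,2))
    (2;(1,1,2))
    (2;(1,1,2,2))
    (2;(1,2,2))
    (2;(1,2,3))
    (2;(1,3))
    (2;(1,3))
    (3;())
    (3;(1))
    (4;())
    (4;(2))
    (5;(1))
    (5;(1))
    (5;(1))


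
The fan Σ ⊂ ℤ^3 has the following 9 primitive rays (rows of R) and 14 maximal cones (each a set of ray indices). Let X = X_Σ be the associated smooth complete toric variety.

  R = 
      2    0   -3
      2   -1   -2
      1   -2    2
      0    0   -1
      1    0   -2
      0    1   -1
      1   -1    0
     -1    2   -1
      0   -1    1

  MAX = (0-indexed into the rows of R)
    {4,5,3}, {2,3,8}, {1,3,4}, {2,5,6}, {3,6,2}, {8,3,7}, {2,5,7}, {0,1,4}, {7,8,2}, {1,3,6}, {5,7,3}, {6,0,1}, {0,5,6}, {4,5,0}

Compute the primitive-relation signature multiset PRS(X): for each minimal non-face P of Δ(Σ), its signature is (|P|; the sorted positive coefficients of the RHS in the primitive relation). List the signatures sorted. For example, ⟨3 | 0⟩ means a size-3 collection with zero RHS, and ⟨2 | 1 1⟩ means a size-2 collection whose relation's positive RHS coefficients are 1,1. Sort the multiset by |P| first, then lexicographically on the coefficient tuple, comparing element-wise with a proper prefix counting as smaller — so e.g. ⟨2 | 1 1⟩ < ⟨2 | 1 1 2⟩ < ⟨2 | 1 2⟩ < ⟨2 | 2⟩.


18 collections generate NE(X_Σ); each relation:

  P = {5,8}:  v_{5} + v_{8} = 0  →  sig = ⟨2 | 0⟩
  P = {0,8}:  v_{0} + v_{8} = v_{1}  →  sig = ⟨2 | 1⟩
  P = {1,5}:  v_{1} + v_{5} = v_{0}  →  sig = ⟨2 | 1⟩
  P = {4,6}:  v_{4} + v_{6} = v_{1}  →  sig = ⟨2 | 1⟩
  P = {6,7}:  v_{6} + v_{7} = v_{5}  →  sig = ⟨2 | 1⟩
  P = {1,7}:  v_{1} + v_{7} = v_{4} + v_{5}  →  sig = ⟨2 | 1 1⟩
  P = {4,8}:  v_{4} + v_{8} = v_{3} + v_{6}  →  sig = ⟨2 | 1 1⟩
  P = {6,8}:  v_{6} + v_{8} = v_{2} + v_{3}  →  sig = ⟨2 | 1 1⟩
  P = {0,7}:  v_{0} + v_{7} = v_{4} + 2·v_{5}  →  sig = ⟨2 | 1 2⟩
  P = {1,8}:  v_{1} + v_{8} = v_{3} + 2·v_{6}  →  sig = ⟨2 | 1 2⟩
  P = {4,7}:  v_{4} + v_{7} = v_{3} + 2·v_{5}  →  sig = ⟨2 | 1 2⟩
  P = {0,2}:  v_{0} + v_{2} = v_{5} + 3·v_{6}  →  sig = ⟨2 | 1 3⟩
  P = {0,3}:  v_{0} + v_{3} = 2·v_{4}  →  sig = ⟨2 | 2⟩
  P = {2,4}:  v_{2} + v_{4} = 2·v_{6}  →  sig = ⟨2 | 2⟩
  P = {1,2}:  v_{1} + v_{2} = 3·v_{6}  →  sig = ⟨2 | 3⟩
  P = {2,3,7}:  v_{2} + v_{3} + v_{7} = 0  →  sig = ⟨3 | 0⟩
  P = {2,3,5}:  v_{2} + v_{3} + v_{5} = v_{6}  →  sig = ⟨3 | 1⟩
  P = {3,5,6}:  v_{3} + v_{5} + v_{6} = v_{4}  →  sig = ⟨3 | 1⟩

Sorted signature multiset PRS(X):
[⟨2 | 0⟩, ⟨2 | 1⟩, ⟨2 | 1⟩, ⟨2 | 1⟩, ⟨2 | 1⟩, ⟨2 | 1 1⟩, ⟨2 | 1 1⟩, ⟨2 | 1 1⟩, ⟨2 | 1 2⟩, ⟨2 | 1 2⟩, ⟨2 | 1 2⟩, ⟨2 | 1 3⟩, ⟨2 | 2⟩, ⟨2 | 2⟩, ⟨2 | 3⟩, ⟨3 | 0⟩, ⟨3 | 1⟩, ⟨3 | 1⟩]


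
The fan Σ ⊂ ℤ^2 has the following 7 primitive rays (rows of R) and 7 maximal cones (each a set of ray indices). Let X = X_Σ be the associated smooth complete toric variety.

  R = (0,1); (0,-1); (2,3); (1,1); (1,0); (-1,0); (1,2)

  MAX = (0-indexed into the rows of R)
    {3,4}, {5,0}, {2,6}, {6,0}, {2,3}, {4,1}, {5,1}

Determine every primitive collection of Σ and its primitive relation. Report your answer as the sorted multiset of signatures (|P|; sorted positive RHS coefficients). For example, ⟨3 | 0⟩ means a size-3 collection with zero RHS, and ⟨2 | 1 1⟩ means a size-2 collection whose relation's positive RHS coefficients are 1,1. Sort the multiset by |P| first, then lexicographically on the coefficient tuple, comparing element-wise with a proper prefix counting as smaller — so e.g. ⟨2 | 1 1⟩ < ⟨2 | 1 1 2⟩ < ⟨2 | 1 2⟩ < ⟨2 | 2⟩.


|primitive collections| = 14. Relations:

  P = {0,1}:  v_{0} + v_{1} = 0 ; sig = ⟨2 | 0⟩
  P = {4,5}:  v_{4} + v_{5} = 0 ; sig = ⟨2 | 0⟩
  P = {0,3}:  v_{0} + v_{3} = v_{6} ; sig = ⟨2 | 1⟩
  P = {0,4}:  v_{0} + v_{4} = v_{3} ; sig = ⟨2 | 1⟩
  P = {1,3}:  v_{1} + v_{3} = v_{4} ; sig = ⟨2 | 1⟩
  P = {1,6}:  v_{1} + v_{6} = v_{3} ; sig = ⟨2 | 1⟩
  P = {3,5}:  v_{3} + v_{5} = v_{0} ; sig = ⟨2 | 1⟩
  P = {3,6}:  v_{3} + v_{6} = v_{2} ; sig = ⟨2 | 1⟩
  P = {2,5}:  v_{2} + v_{5} = v_{0} + v_{6} ; sig = ⟨2 | 1 1⟩
  P = {0,2}:  v_{0} + v_{2} = 2·v_{6} ; sig = ⟨2 | 2⟩
  P = {1,2}:  v_{1} + v_{2} = 2·v_{3} ; sig = ⟨2 | 2⟩
  P = {4,6}:  v_{4} + v_{6} = 2·v_{3} ; sig = ⟨2 | 2⟩
  P = {5,6}:  v_{5} + v_{6} = 2·v_{0} ; sig = ⟨2 | 2⟩
  P = {2,4}:  v_{2} + v_{4} = 3·v_{3} ; sig = ⟨2 | 3⟩

Hence PRS(X_Σ) =
[⟨2 | 0⟩, ⟨2 | 0⟩, ⟨2 | 1⟩, ⟨2 | 1⟩, ⟨2 | 1⟩, ⟨2 | 1⟩, ⟨2 | 1⟩, ⟨2 | 1⟩, ⟨2 | 1 1⟩, ⟨2 | 2⟩, ⟨2 | 2⟩, ⟨2 | 2⟩, ⟨2 | 2⟩, ⟨2 | 3⟩]


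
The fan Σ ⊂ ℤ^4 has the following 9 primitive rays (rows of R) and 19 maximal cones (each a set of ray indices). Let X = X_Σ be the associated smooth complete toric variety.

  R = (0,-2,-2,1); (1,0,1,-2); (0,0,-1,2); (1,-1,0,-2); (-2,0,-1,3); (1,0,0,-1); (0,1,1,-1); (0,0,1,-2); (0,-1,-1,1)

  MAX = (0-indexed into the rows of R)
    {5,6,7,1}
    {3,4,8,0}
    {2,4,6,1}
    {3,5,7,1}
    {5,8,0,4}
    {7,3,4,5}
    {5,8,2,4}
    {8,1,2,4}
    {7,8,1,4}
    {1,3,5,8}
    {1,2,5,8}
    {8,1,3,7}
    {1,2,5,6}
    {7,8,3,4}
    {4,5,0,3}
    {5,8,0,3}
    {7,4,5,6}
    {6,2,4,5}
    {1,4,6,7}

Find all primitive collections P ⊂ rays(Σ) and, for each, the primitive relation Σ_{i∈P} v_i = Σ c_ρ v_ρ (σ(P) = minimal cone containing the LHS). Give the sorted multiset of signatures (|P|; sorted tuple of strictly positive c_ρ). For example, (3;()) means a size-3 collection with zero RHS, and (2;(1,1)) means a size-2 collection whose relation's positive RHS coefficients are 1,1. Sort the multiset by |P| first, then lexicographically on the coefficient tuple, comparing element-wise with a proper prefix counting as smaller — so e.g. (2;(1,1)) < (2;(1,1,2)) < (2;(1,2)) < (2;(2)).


12 minimal non-faces of Δ(Σ) (on 9 rays):

  P = {2,7}:  v_{2} + v_{7} = 0 ; sig = (2;())
  P = {6,8}:  v_{6} + v_{8} = 0 ; sig = (2;())
  P = {0,1}:  v_{0} + v_{1} = v_{3} + v_{8} ; sig = (2;(1,1))
  P = {2,3}:  v_{2} + v_{3} = v_{5} + v_{8} ; sig = (2;(1,1))
  P = {3,6}:  v_{3} + v_{6} = v_{5} + v_{7} ; sig = (2;(1,1))
  P = {0,6}:  v_{0} + v_{6} = v_{3} + v_{4} + v_{5} ; sig = (2;(1,1,1))
  P = {0,7}:  v_{0} + v_{7} = 2·v_{3} + v_{4} ; sig = (2;(1,2))
  P = {0,2}:  v_{0} + v_{2} = v_{4} + 2·v_{5} + 2·v_{8} ; sig = (2;(1,2,2))
  P = {1,4,5}:  v_{1} + v_{4} + v_{5} = 0 ; sig = (3;())
  P = {5,7,8}:  v_{5} + v_{7} + v_{8} = v_{3} ; sig = (3;(1))
  P = {1,3,4}:  v_{1} + v_{3} + v_{4} = v_{7} + v_{8} ; sig = (3;(1,1))
  P = {3,4,5,8}:  v_{3} + v_{4} + v_{5} + v_{8} = v_{0} ; sig = (4;(1))

so the primitive-relation signature multiset is
    (2;())
    (2;())
    (2;(1,1))
    (2;(1,1))
    (2;(1,1))
    (2;(1,1,1))
    (2;(1,2))
    (2;(1,2,2))
    (3;())
    (3;(1))
    (3;(1,1))
    (4;(1))
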